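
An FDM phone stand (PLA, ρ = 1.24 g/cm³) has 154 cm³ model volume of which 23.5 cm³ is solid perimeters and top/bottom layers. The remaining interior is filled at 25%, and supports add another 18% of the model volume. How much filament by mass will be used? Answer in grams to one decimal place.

104.0 g

Interior volume = 154 − 23.5 = 130.5 cm³.
Infill volume = 0.25 × 130.5, so 32.625 cm³.
Support = 0.18 × 154 = 27.72 cm³.
Total printed volume = 23.5 + 32.625 + 27.72, so 83.845 cm³.
Mass = 83.845 × 1.24, so 103.9678 g.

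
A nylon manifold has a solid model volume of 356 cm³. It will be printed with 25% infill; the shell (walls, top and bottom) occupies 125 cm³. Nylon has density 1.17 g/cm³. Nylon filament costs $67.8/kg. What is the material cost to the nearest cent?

Volume inside the shell: 356 − 125 → 231 cm³.
Deposited infill: 0.25 × 231 → 57.75 cm³.
Total extruded: 125 + 57.75 → 182.75 cm³.
Mass: 182.75 × 1.17 → 213.8175 g.
Cost = 213.8175 g / 1000 × $67.8/kg = $14.50.

$14.50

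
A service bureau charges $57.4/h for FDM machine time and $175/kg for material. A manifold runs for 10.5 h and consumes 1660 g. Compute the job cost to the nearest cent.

Time charge = 57.4 × 10.5 = $602.70.
Material cost = 175 × 1660/1000, so $290.50.
Total = 602.70 + 290.50 = $893.20.

$893.20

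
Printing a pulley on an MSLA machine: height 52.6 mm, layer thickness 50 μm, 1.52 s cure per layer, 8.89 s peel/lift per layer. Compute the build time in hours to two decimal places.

Layer count = ceil(52.6 / 0.05) = 1052.
Cycle time: 1.52 + 8.89 → 10.41 s.
Build time: 1052 × 10.41 s = 10951.32 s, i.e. 3.04 hours.

3.04 hours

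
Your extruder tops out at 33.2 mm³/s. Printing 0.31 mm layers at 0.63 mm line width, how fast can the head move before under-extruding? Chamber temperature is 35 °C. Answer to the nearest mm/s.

170 mm/s

Extrusion cross-section: 0.31 × 0.63 → 0.1953 mm².
v_max = Q/A = 33.2/0.1953 = 169.99 mm/s → 170 mm/s.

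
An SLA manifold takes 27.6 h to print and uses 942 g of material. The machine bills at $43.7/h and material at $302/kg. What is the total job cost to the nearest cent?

Machine-time cost: 43.7 × 27.6 → $1206.12.
Material cost = 302 × 942/1000, so $284.484.
Job cost: 1206.12 + 284.484 = 1490.604 ≈ $1490.60.

$1490.60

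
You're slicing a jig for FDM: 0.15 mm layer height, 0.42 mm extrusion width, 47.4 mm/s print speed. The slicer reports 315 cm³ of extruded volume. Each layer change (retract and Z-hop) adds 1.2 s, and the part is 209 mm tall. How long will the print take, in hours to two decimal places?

Line area = 0.15 × 0.42, so 0.063 mm².
Toolpath length = 315 cm³ / 0.063 mm² = 315000 / 0.063 = 5000000 mm.
Print-move time: 5000000 / 47.4 → 105485.2 s.
Layers = ⌈209/0.15⌉ = 1394.
Non-print overhead = 1394 × 1.2, so 1672.8 s.
Total = 105485.2 + 1672.8 = 107158 s = 29.77 hours.

29.77 hours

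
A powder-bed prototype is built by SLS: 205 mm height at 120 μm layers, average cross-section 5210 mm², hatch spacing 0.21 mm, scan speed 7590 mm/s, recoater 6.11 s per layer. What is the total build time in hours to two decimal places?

4.45 hours

Layer count = ceil(205 / 0.12) = 1709.
Hatch length per layer = 5210 / 0.21, so 24809.5 mm.
Per-layer scan time = 24809.5 / 7590 = 3.2687 s.
Per-layer time: 3.2687 + 6.11 → 9.3787 s.
Total: 1709 × 9.3787 s = 16028.1983 s → 4.45 hours.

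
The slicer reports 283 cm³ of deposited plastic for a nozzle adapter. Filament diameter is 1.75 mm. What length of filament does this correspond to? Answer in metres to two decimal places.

117.66 m

A = π r² = π × 0.875² = 2.4053 mm².
Length = 283 cm³ / 2.4053 mm² = 283000 / 2.4053 = 117656.84 mm = 117.66 m.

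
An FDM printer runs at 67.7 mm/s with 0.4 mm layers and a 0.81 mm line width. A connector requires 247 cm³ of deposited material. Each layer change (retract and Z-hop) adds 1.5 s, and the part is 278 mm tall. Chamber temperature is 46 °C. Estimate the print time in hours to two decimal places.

Line area = 0.4 × 0.81, so 0.324 mm².
Total extruded path = 247000/0.324 = 762345.7 mm.
Extrusion time = 762345.7 / 67.7, so 11260.6 s.
Number of layers: 278 / 0.4 → 695 (rounded up).
Z-hop total: 695 × 1.5 → 1042.5 s.
Total = 11260.6 + 1042.5 = 12303.1 s = 3.42 hours.

3.42 hours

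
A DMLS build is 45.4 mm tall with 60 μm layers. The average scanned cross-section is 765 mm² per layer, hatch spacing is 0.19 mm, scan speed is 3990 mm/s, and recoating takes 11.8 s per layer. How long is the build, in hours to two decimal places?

Layers = ⌈45.4/0.06⌉ = 757.
Hatch length per layer = 765 / 0.19, so 4026.3 mm.
Scan time per layer = 4026.3 / 3990, so 1.0091 s.
Per-layer time = 1.0091 + 11.8 = 12.8091 s.
Total: 757 × 12.8091 s = 9696.4887 s → 2.69 hours.

2.69 hours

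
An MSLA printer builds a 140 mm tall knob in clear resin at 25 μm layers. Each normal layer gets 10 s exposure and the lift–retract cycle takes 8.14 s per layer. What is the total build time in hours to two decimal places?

Number of layers: 140 / 0.025 → 5600 (rounded up).
Per-layer time = 10 + 8.14, so 18.14 s.
Total = 5600 × 18.14 = 101584 s = 28.22 hours.

28.22 hours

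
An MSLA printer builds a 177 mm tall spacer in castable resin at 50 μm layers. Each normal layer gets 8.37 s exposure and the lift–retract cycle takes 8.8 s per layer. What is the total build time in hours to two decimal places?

Layers = ⌈177/0.05⌉ = 3540.
Each layer takes = 8.37 + 8.8, so 17.17 s.
Build time: 3540 × 17.17 s = 60781.8 s, i.e. 16.88 hours.

16.88 hours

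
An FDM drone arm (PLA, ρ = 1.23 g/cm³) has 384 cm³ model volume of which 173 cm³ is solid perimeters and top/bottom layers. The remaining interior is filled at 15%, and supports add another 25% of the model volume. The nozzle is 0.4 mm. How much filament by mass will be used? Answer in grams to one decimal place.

Volume inside the shell = 384 − 173 = 211 cm³.
Infill volume = 0.15 × 211, so 31.65 cm³.
Support = 0.25 × 384 = 96 cm³.
Deposited volume = 173 + 31.65 + 96 = 300.65 cm³.
Mass = 300.65 × 1.23, so 369.7995 g.

369.8 g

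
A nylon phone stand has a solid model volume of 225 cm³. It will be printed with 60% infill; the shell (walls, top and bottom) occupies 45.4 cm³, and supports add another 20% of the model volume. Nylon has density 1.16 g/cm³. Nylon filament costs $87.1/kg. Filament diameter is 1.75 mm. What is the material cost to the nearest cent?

Infill region = 225 − 45.4, so 179.6 cm³.
Deposited infill = 0.60 × 179.6, so 107.76 cm³.
Support = 0.20 × 225, so 45 cm³.
Deposited volume = 45.4 + 107.76 + 45, so 198.16 cm³.
Mass = 198.16 × 1.16, so 229.8656 g.
At $87.1/kg: 229.8656/1000 × 87.1 = $20.02.

$20.02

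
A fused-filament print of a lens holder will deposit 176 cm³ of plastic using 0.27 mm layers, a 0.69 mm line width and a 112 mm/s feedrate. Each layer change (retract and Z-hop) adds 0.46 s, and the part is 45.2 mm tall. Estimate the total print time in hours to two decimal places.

2.36 hours

Line area: 0.27 × 0.69 → 0.1863 mm².
Total extruded path = 176000/0.1863 = 944712.8 mm.
Print-move time = 944712.8 / 112 = 8434.9 s.
Number of layers: 45.2 / 0.27 → 168 (rounded up).
Layer-change overhead = 168 × 0.46, so 77.28 s.
Altogether 8434.9 + 77.28 = 8512.18 s, i.e. 2.36 hours.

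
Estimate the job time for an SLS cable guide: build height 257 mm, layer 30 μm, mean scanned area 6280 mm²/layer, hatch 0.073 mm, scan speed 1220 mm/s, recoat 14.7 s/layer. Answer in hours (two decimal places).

Number of layers: 257 / 0.03 → 8567 (rounded up).
Hatch length per layer = 6280 / 0.073, so 86027.4 mm.
Laser time per layer = 86027.4 / 1220 = 70.5143 s.
Per-layer time = 70.5143 + 14.7, so 85.2143 s.
Build time = 8567 × 85.2143 = 730030.9081 s = 202.79 hours.

202.79 hours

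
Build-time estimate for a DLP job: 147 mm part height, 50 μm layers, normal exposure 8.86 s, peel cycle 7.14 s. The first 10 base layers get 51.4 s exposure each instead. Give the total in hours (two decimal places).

Layer count = ceil(147 / 0.05) = 2940.
Bottom layers = 10 × (51.4 + 7.14), so 585.4 s.
Normal layers = 2930 × (8.86 + 7.14), so 46880 s.
Sum: 585.4 + 46880 = 47465.4 s → 13.18 hours.

13.18 hours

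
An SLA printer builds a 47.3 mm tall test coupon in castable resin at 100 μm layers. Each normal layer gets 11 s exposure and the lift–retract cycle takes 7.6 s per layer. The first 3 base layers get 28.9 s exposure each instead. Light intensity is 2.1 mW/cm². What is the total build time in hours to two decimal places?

2.46 hours

Layer count = ceil(47.3 / 0.1) = 473.
Base layers: 3 × (28.9 + 7.6) → 109.5 s.
Regular layers: 470 × (11 + 7.6) → 8742 s.
Sum: 109.5 + 8742 = 8851.5 s → 2.46 hours.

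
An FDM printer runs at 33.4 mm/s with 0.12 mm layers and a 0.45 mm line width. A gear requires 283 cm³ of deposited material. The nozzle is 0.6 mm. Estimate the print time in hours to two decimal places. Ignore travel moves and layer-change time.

Bead cross-section = 0.12 × 0.45, so 0.054 mm².
Total extruded path = 283000/0.054 = 5240740.7 mm.
Time extruding = 5240740.7 / 33.4 = 156908.4 s.
156908.4 s = 43.59 hours.

43.59 hours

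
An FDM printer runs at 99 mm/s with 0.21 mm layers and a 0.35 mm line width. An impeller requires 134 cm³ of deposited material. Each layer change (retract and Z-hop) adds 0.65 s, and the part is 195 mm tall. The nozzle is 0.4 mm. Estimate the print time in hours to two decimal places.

5.28 hours

Extrusion cross-section: 0.21 × 0.35 → 0.0735 mm².
Total extruded path = 134000/0.0735 = 1823129.3 mm.
Extrusion time = 1823129.3 / 99 = 18415.4 s.
Layer count = ceil(195 / 0.21) = 929.
Z-hop total = 929 × 0.65, so 603.85 s.
Altogether 18415.4 + 603.85 = 19019.25 s, i.e. 5.28 hours.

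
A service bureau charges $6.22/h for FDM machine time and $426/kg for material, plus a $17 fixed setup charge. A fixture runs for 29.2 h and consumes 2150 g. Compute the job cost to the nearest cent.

$1114.52

Machine cost = 6.22 × 29.2 = $181.624.
Material cost = 426 × 2150/1000, so $915.90.
Adding setup: 181.624 + 915.90 + 17 → 1114.524 ≈ $1114.52.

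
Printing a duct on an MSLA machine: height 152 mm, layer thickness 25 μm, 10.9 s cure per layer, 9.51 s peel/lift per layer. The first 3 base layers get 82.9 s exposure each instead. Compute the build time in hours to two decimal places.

34.53 hours

Number of layers: 152 / 0.025 → 6080 (rounded up).
Burn-in layers: 3 × (82.9 + 9.51) → 277.23 s.
Regular layers = 6077 × (10.9 + 9.51) = 124031.57 s.
Sum: 277.23 + 124031.57 = 124308.8 s → 34.53 hours.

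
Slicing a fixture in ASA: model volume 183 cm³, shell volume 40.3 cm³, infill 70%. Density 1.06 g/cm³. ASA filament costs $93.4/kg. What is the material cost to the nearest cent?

Interior volume = 183 − 40.3 = 142.7 cm³.
Deposited infill: 0.70 × 142.7 → 99.89 cm³.
Total printed volume = 40.3 + 99.89, so 140.19 cm³.
Mass = 140.19 × 1.06 = 148.6014 g.
At $93.4/kg: 148.6014/1000 × 93.4 = $13.88.

$13.88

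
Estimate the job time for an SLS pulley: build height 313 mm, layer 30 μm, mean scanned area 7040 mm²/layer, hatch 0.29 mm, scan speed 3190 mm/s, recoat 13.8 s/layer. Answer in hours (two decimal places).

Layer count = ceil(313 / 0.03) = 10434.
Scan path per layer = 7040 / 0.29 = 24275.9 mm.
Laser time per layer: 24275.9 / 3190 → 7.61 s.
Time per layer = 7.61 + 13.8, so 21.41 s.
Build time = 10434 × 21.41 = 223391.94 s = 62.05 hours.

62.05 hours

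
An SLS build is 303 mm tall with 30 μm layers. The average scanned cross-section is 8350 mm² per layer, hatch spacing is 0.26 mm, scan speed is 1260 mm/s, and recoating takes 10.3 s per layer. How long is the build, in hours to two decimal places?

100.41 hours

Layer count = ceil(303 / 0.03) = 10100.
Scan path per layer = 8350 / 0.26, so 32115.4 mm.
Laser time per layer = 32115.4 / 1260, so 25.4884 s.
Per-layer time: 25.4884 + 10.3 → 35.7884 s.
Build time = 10100 × 35.7884 = 361462.84 s = 100.41 hours.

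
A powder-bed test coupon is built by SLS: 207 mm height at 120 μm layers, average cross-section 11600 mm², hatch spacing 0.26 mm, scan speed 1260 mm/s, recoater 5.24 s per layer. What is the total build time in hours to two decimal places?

19.48 hours

Layers = ⌈207/0.12⌉ = 1725.
Per-layer scan distance = 11600 / 0.26, so 44615.4 mm.
Scan time per layer = 44615.4 / 1260, so 35.409 s.
Per-layer time = 35.409 + 5.24 = 40.649 s.
1725 layers × 40.649 s/layer = 70119.525 s, i.e. 19.48 hours.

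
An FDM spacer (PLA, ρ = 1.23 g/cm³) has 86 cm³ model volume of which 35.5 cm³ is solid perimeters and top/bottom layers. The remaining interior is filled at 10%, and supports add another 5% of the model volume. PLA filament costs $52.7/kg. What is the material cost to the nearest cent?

$2.91

Interior volume = 86 − 35.5, so 50.5 cm³.
Deposited infill = 0.10 × 50.5, so 5.05 cm³.
Support = 0.05 × 86 = 4.3 cm³.
Total extruded = 35.5 + 5.05 + 4.3 = 44.85 cm³.
Mass = 44.85 × 1.23, so 55.1655 g.
At $52.7/kg: 55.1655/1000 × 52.7 = $2.91.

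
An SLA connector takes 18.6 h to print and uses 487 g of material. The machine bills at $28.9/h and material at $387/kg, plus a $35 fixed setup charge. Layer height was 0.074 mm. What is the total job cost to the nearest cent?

$761.01

Machine-time cost: 28.9 × 18.6 → $537.54.
Material cost = 387 × 487/1000, so $188.469.
Adding setup: 537.54 + 188.469 + 35 → 761.009 ≈ $761.01.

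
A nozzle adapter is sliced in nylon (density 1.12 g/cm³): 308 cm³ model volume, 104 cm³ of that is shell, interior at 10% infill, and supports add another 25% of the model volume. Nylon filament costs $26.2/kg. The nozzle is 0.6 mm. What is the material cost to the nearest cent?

$5.91

Volume inside the shell: 308 − 104 → 204 cm³.
Infill volume = 0.10 × 204 = 20.4 cm³.
Support: 0.25 × 308 → 77 cm³.
Deposited volume: 104 + 20.4 + 77 → 201.4 cm³.
Mass = 201.4 × 1.12 = 225.568 g.
Cost = 225.568 g / 1000 × $26.2/kg = $5.91.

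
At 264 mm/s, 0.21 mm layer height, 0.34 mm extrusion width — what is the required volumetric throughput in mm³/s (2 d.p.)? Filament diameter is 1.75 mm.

18.85

Bead cross-section = 0.21 × 0.34 = 0.0714 mm².
Q = v·A = 264 × 0.0714 = 18.85 mm³/s.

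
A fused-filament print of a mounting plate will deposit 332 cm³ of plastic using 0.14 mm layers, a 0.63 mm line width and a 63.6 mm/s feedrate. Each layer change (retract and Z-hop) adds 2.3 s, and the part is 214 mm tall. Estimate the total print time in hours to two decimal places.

Extrusion cross-section = 0.14 × 0.63 = 0.0882 mm².
Path length: 332000 mm³ / 0.0882 mm² → 3764172.3 mm.
Print-move time = 3764172.3 / 63.6, so 59185.1 s.
Layers = ⌈214/0.14⌉ = 1529.
Z-hop total = 1529 × 2.3, so 3516.7 s.
Altogether 59185.1 + 3516.7 = 62701.8 s, i.e. 17.42 hours.

17.42 hours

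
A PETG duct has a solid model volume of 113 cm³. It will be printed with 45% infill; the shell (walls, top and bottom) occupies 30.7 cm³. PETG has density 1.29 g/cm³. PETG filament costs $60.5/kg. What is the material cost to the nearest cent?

$5.29

Volume inside the shell: 113 − 30.7 → 82.3 cm³.
Deposited infill = 0.45 × 82.3 = 37.035 cm³.
Total extruded: 30.7 + 37.035 → 67.735 cm³.
Mass: 67.735 × 1.29 → 87.37815 g.
At $60.5/kg: 87.37815/1000 × 60.5 = $5.29.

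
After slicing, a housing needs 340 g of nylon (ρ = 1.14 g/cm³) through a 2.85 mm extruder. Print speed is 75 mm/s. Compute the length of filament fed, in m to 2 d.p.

Volume = 340 g / 1.14 g·cm⁻³ = 298.2456 cm³ = 298245.6 mm³.
Filament cross-section = π × (2.85/2)² = 6.3794 mm².
Length = 298245.6 / 6.3794 = 46751.36 mm = 46.75 m.

46.75 m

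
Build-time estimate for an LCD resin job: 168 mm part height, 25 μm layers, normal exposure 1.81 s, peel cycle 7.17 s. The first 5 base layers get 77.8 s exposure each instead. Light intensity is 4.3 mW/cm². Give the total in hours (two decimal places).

Number of layers: 168 / 0.025 → 6720 (rounded up).
Base layers: 5 × (77.8 + 7.17) → 424.85 s.
Normal layers = 6715 × (1.81 + 7.17) = 60300.7 s.
Total = 424.85 + 60300.7 = 60725.55 s = 16.87 hours.

16.87 hours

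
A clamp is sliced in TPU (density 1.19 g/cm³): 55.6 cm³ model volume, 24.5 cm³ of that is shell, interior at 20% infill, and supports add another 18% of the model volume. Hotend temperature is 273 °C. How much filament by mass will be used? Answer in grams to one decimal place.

48.5 g

Interior volume = 55.6 − 24.5, so 31.1 cm³.
Deposited infill = 0.20 × 31.1 = 6.22 cm³.
Support = 0.18 × 55.6, so 10.008 cm³.
Total printed volume = 24.5 + 6.22 + 10.008, so 40.728 cm³.
Mass = 40.728 × 1.19, so 48.46632 g.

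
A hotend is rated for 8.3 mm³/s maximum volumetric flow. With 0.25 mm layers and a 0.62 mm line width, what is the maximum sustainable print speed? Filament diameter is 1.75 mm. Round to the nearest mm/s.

A: 0.25 × 0.62 → 0.155 mm².
Max speed = 8.3 / 0.155 = 53.55 ≈ 54 mm/s.

54 mm/s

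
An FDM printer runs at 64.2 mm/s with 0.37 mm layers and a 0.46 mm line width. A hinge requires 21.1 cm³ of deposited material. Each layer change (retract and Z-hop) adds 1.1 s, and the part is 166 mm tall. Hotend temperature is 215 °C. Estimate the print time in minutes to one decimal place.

40.4 minutes

Line area = 0.37 × 0.46 = 0.1702 mm².
Path length: 21100 mm³ / 0.1702 mm² → 123971.8 mm.
Extrusion time: 123971.8 / 64.2 → 1931 s.
Layers = ⌈166/0.37⌉ = 449.
Non-print overhead = 449 × 1.1, so 493.9 s.
Total = 1931 + 493.9 = 2424.9 s = 40.4 minutes.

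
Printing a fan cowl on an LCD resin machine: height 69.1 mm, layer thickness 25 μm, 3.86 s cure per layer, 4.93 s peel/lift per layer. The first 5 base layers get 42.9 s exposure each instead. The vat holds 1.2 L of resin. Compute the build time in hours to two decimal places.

6.80 hours

Layers = ⌈69.1/0.025⌉ = 2764.
Bottom layers = 5 × (42.9 + 4.93), so 239.15 s.
Remaining layers: 2759 × (3.86 + 4.93) → 24251.61 s.
Total = 239.15 + 24251.61 = 24490.76 s = 6.80 hours.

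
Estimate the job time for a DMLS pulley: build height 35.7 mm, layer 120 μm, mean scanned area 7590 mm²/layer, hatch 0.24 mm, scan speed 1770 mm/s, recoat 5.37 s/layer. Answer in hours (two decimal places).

1.92 hours

Layer count = ceil(35.7 / 0.12) = 298.
Hatch length per layer: 7590 / 0.24 → 31625 mm.
Per-layer scan time = 31625 / 1770 = 17.8672 s.
Time per layer: 17.8672 + 5.37 → 23.2372 s.
Total: 298 × 23.2372 s = 6924.6856 s → 1.92 hours.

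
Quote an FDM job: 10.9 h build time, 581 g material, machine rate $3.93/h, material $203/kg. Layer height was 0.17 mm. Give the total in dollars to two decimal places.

Time charge = 3.93 × 10.9 = $42.837.
Feedstock cost = 203 × 581/1000 = $117.943.
Total = 42.837 + 117.943 = $160.78.

$160.78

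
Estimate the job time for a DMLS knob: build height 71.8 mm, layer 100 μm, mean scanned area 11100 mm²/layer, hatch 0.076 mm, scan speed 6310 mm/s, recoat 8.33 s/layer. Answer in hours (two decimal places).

6.28 hours

Layers = ⌈71.8/0.1⌉ = 718.
Per-layer scan distance = 11100 / 0.076, so 146052.6 mm.
Per-layer scan time = 146052.6 / 6310 = 23.1462 s.
Time per layer: 23.1462 + 8.33 → 31.4762 s.
718 layers × 31.4762 s/layer = 22599.9116 s, i.e. 6.28 hours.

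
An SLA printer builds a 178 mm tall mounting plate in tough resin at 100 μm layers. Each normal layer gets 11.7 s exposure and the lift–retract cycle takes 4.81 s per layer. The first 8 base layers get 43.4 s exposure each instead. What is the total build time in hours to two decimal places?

8.23 hours

Layers = ⌈178/0.1⌉ = 1780.
Bottom layers = 8 × (43.4 + 4.81) = 385.68 s.
Remaining layers = 1772 × (11.7 + 4.81) = 29255.72 s.
Sum: 385.68 + 29255.72 = 29641.4 s → 8.23 hours.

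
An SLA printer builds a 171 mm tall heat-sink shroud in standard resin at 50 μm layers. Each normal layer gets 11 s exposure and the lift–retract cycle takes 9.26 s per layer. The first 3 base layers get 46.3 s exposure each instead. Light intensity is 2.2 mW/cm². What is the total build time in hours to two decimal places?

Layer count = ceil(171 / 0.05) = 3420.
Burn-in layers = 3 × (46.3 + 9.26) = 166.68 s.
Regular layers = 3417 × (11 + 9.26), so 69228.42 s.
Sum: 166.68 + 69228.42 = 69395.1 s → 19.28 hours.

19.28 hours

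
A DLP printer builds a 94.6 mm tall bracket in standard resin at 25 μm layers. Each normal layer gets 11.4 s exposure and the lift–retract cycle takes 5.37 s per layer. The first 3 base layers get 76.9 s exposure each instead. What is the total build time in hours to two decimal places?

17.68 hours

Number of layers: 94.6 / 0.025 → 3784 (rounded up).
Bottom layers = 3 × (76.9 + 5.37) = 246.81 s.
Regular layers = 3781 × (11.4 + 5.37), so 63407.37 s.
Total = 246.81 + 63407.37 = 63654.18 s = 17.68 hours.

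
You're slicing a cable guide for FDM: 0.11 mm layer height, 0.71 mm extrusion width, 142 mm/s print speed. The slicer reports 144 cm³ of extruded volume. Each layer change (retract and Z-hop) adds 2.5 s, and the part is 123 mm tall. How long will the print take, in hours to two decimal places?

Extrusion cross-section = 0.11 × 0.71, so 0.0781 mm².
Path length: 144000 mm³ / 0.0781 mm² → 1843790 mm.
Extrusion time: 1843790 / 142 → 12984.4 s.
Layers = ⌈123/0.11⌉ = 1119.
Z-hop total = 1119 × 2.5 = 2797.5 s.
Total = 12984.4 + 2797.5 = 15781.9 s = 4.38 hours.

4.38 hours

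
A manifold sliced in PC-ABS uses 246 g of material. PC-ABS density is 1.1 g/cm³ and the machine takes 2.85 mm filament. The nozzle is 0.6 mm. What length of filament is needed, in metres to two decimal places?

Volume = 246 g / 1.1 g·cm⁻³ = 223.6364 cm³ = 223636.4 mm³.
A = π r² = π × 1.425² = 6.3794 mm².
L = V/A = 223636.4/6.3794 = 35056.02 mm → 35.06 m.

35.06 m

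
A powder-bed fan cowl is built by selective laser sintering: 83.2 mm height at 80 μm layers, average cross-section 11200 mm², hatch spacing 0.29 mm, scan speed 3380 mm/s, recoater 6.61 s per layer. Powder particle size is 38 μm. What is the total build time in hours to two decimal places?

Layer count = ceil(83.2 / 0.08) = 1040.
Per-layer scan distance = 11200 / 0.29, so 38620.7 mm.
Per-layer scan time: 38620.7 / 3380 → 11.4262 s.
Time per layer = 11.4262 + 6.61, so 18.0362 s.
1040 layers × 18.0362 s/layer = 18757.648 s, i.e. 5.21 hours.

5.21 hours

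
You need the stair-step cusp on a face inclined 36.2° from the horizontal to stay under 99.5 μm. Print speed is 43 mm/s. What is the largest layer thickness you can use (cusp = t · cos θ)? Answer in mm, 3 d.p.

0.123 mm

t = h_c / cos θ = 0.0995 / 0.8070 = 0.123 mm.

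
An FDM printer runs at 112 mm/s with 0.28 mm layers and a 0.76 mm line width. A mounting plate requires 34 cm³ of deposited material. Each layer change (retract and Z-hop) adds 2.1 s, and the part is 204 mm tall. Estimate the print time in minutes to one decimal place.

49.3 minutes

Line area: 0.28 × 0.76 → 0.2128 mm².
Toolpath length = 34 cm³ / 0.2128 mm² = 34000 / 0.2128 = 159774.4 mm.
Time extruding = 159774.4 / 112, so 1426.6 s.
Layer count = ceil(204 / 0.28) = 729.
Z-hop total = 729 × 2.1 = 1530.9 s.
Altogether 1426.6 + 1530.9 = 2957.5 s, i.e. 49.3 minutes.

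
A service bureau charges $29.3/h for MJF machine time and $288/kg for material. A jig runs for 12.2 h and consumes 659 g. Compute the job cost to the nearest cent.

Machine-time cost: 29.3 × 12.2 → $357.46.
Material charge = 288 × 659/1000 = $189.792.
Job cost: 357.46 + 189.792 = 547.252 ≈ $547.25.

$547.25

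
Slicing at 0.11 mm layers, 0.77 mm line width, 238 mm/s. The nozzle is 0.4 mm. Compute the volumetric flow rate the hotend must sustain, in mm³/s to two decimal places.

A = 0.11 × 0.77 = 0.0847 mm².
Volumetric flow = 238 × 0.0847 = 20.16 mm³/s.

20.16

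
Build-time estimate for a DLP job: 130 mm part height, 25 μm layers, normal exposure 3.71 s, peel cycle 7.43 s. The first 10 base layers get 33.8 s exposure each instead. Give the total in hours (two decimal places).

Layer count = ceil(130 / 0.025) = 5200.
Base layers = 10 × (33.8 + 7.43), so 412.3 s.
Remaining layers = 5190 × (3.71 + 7.43) = 57816.6 s.
Sum: 412.3 + 57816.6 = 58228.9 s → 16.17 hours.

16.17 hours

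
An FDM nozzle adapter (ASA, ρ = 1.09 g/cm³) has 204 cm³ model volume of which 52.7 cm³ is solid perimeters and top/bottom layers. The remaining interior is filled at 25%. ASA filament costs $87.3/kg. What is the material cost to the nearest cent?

Volume inside the shell = 204 − 52.7, so 151.3 cm³.
Infill volume: 0.25 × 151.3 → 37.825 cm³.
Total printed volume: 52.7 + 37.825 → 90.525 cm³.
Mass = 90.525 × 1.09 = 98.67225 g.
Cost = 98.67225 g / 1000 × $87.3/kg = $8.61.

$8.61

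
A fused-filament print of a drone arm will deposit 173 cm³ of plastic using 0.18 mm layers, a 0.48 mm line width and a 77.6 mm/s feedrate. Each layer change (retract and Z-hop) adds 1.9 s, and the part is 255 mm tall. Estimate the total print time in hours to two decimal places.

Bead cross-section: 0.18 × 0.48 → 0.0864 mm².
Total extruded path = 173000/0.0864 = 2002314.8 mm.
Extrusion time = 2002314.8 / 77.6 = 25803 s.
Layer count = ceil(255 / 0.18) = 1417.
Z-hop total = 1417 × 1.9, so 2692.3 s.
Altogether 25803 + 2692.3 = 28495.3 s, i.e. 7.92 hours.

7.92 hours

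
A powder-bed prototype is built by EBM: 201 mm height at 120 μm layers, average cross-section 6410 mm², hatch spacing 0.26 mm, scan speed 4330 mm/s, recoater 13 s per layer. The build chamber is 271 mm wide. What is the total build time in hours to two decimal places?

8.70 hours

Layer count = ceil(201 / 0.12) = 1675.
Scan path per layer: 6410 / 0.26 → 24653.8 mm.
Scan time per layer: 24653.8 / 4330 → 5.6937 s.
Per-layer time = 5.6937 + 13, so 18.6937 s.
1675 layers × 18.6937 s/layer = 31311.9475 s, i.e. 8.70 hours.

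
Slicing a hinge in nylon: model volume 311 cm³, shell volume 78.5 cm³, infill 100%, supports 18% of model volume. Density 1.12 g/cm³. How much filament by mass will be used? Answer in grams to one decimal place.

411.0 g

Infill region: 311 − 78.5 → 232.5 cm³.
Infill deposited = 1.00 × 232.5 = 232.5 cm³.
Support: 0.18 × 311 → 55.98 cm³.
Deposited volume = 78.5 + 232.5 + 55.98 = 366.98 cm³.
Mass = 366.98 × 1.12, so 411.0176 g.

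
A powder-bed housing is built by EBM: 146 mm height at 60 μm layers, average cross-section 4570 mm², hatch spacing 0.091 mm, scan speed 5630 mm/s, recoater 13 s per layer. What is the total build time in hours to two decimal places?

14.82 hours

Layer count = ceil(146 / 0.06) = 2434.
Per-layer scan distance = 4570 / 0.091, so 50219.8 mm.
Beam time per layer = 50219.8 / 5630 = 8.92 s.
Time per layer: 8.92 + 13 → 21.92 s.
2434 layers × 21.92 s/layer = 53353.28 s, i.e. 14.82 hours.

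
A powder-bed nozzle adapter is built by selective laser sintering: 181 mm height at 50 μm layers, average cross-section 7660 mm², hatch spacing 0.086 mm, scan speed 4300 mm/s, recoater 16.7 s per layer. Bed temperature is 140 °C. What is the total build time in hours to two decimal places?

Layers = ⌈181/0.05⌉ = 3620.
Scan path per layer = 7660 / 0.086, so 89069.8 mm.
Per-layer scan time: 89069.8 / 4300 → 20.7139 s.
Layer cycle: 20.7139 + 16.7 → 37.4139 s.
Total: 3620 × 37.4139 s = 135438.318 s → 37.62 hours.

37.62 hours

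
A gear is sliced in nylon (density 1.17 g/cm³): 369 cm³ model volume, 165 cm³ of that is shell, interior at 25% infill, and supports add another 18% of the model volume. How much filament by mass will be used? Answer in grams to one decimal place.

330.4 g

Infill region: 369 − 165 → 204 cm³.
Infill deposited = 0.25 × 204 = 51 cm³.
Support = 0.18 × 369, so 66.42 cm³.
Total extruded: 165 + 51 + 66.42 → 282.42 cm³.
Mass = 282.42 × 1.17, so 330.4314 g.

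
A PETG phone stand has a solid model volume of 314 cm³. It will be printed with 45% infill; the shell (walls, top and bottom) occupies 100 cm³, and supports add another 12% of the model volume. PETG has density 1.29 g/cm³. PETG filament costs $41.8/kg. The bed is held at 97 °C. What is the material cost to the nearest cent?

Interior volume: 314 − 100 → 214 cm³.
Infill volume: 0.45 × 214 → 96.3 cm³.
Support = 0.12 × 314 = 37.68 cm³.
Deposited volume: 100 + 96.3 + 37.68 → 233.98 cm³.
Mass = 233.98 × 1.29 = 301.8342 g.
Cost = 301.8342 g / 1000 × $41.8/kg = $12.62.

$12.62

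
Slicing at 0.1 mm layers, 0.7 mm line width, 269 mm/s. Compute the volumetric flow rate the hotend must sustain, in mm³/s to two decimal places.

18.83

Bead cross-section = 0.1 × 0.7, so 0.07 mm².
Volumetric flow = 269 × 0.07 = 18.83 mm³/s.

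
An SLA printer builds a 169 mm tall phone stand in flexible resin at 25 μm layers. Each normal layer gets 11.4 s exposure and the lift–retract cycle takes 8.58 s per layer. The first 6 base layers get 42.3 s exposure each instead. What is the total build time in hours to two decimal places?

Number of layers: 169 / 0.025 → 6760 (rounded up).
Base layers = 6 × (42.3 + 8.58), so 305.28 s.
Normal layers: 6754 × (11.4 + 8.58) → 134944.92 s.
Total = 305.28 + 134944.92 = 135250.2 s = 37.57 hours.

37.57 hours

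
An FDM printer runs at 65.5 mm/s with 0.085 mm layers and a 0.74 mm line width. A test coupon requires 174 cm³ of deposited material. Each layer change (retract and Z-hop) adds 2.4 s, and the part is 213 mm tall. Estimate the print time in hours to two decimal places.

13.40 hours

Extrusion cross-section = 0.085 × 0.74, so 0.0629 mm².
Path length: 174000 mm³ / 0.0629 mm² → 2766295.7 mm.
Extrusion time = 2766295.7 / 65.5, so 42233.5 s.
Layer count = ceil(213 / 0.085) = 2506.
Non-print overhead = 2506 × 2.4 = 6014.4 s.
Total = 42233.5 + 6014.4 = 48247.9 s = 13.40 hours.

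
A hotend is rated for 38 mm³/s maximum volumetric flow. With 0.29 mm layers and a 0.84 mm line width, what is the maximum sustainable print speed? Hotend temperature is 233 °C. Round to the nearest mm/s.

Extrusion cross-section = 0.29 × 0.84, so 0.2436 mm².
v_max = Q/A = 38/0.2436 = 155.99 mm/s → 156 mm/s.

156 mm/s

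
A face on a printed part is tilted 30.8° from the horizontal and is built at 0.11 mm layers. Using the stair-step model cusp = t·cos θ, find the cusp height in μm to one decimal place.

Cusp = layer height × cos(30.8°) = 0.11 × 0.8590 = 0.09449 mm = 94.5 μm.

94.5 μm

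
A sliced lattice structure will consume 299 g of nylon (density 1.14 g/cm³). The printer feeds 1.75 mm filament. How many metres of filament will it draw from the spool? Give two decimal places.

Volume = 299 g / 1.14 g·cm⁻³ = 262.2807 cm³ = 262280.7 mm³.
Filament cross-section = π × (1.75/2)² = 2.4053 mm².
Length = 262280.7 / 2.4053 = 109042.82 mm = 109.04 m.

109.04 m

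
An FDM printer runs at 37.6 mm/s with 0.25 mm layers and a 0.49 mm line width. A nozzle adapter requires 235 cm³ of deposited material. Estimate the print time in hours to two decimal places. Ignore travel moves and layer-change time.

Bead cross-section: 0.25 × 0.49 → 0.1225 mm².
Path length: 235000 mm³ / 0.1225 mm² → 1918367.3 mm.
Time extruding = 1918367.3 / 37.6 = 51020.4 s.
That's 51020.4 s → 14.17 hours.

14.17 hours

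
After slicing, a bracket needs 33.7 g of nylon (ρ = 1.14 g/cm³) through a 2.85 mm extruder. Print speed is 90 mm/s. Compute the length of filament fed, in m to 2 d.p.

Volume = 33.7 g / 1.14 g·cm⁻³ = 29.5614 cm³ = 29561.4 mm³.
A = π r² = π × 1.425² = 6.3794 mm².
Length = 29561.4 / 6.3794 = 4633.88 mm = 4.63 m.

4.63 m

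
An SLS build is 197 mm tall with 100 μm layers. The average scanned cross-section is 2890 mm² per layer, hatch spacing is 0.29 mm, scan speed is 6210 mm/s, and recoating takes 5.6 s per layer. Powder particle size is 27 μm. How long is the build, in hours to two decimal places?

Number of layers: 197 / 0.1 → 1970 (rounded up).
Scan path per layer = 2890 / 0.29, so 9965.5 mm.
Scan time per layer = 9965.5 / 6210, so 1.6048 s.
Per-layer time = 1.6048 + 5.6, so 7.2048 s.
Build time = 1970 × 7.2048 = 14193.456 s = 3.94 hours.

3.94 hours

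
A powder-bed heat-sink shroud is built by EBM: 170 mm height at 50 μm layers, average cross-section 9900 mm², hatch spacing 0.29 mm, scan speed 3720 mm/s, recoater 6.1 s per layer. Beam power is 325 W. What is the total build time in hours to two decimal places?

Layers = ⌈170/0.05⌉ = 3400.
Hatch length per layer: 9900 / 0.29 → 34137.9 mm.
Beam time per layer = 34137.9 / 3720 = 9.1769 s.
Time per layer = 9.1769 + 6.1 = 15.2769 s.
3400 layers × 15.2769 s/layer = 51941.46 s, i.e. 14.43 hours.

14.43 hours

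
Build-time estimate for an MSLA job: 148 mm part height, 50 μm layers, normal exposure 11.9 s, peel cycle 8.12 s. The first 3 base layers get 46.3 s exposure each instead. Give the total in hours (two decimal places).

16.49 hours

Number of layers: 148 / 0.05 → 2960 (rounded up).
Bottom layers: 3 × (46.3 + 8.12) → 163.26 s.
Remaining layers = 2957 × (11.9 + 8.12) = 59199.14 s.
Sum: 163.26 + 59199.14 = 59362.4 s → 16.49 hours.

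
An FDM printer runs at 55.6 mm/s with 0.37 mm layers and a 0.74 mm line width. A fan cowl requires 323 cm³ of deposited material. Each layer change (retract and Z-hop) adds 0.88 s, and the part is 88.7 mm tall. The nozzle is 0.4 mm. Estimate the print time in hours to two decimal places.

5.95 hours

Bead cross-section: 0.37 × 0.74 → 0.2738 mm².
Toolpath length = 323 cm³ / 0.2738 mm² = 323000 / 0.2738 = 1179693.2 mm.
Extrusion time = 1179693.2 / 55.6, so 21217.5 s.
Layers = ⌈88.7/0.37⌉ = 240.
Layer-change overhead = 240 × 0.88, so 211.2 s.
Total = 21217.5 + 211.2 = 21428.7 s = 5.95 hours.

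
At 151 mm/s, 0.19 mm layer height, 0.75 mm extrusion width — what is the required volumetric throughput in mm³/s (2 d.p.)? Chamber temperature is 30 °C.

21.52

Extrusion cross-section = 0.19 × 0.75 = 0.1425 mm².
Volumetric flow = 151 × 0.1425 = 21.52 mm³/s.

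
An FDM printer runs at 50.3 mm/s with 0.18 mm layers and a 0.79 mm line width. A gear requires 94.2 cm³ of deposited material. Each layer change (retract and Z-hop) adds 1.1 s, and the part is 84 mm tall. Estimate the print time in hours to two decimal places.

3.80 hours

Extrusion cross-section = 0.18 × 0.79, so 0.1422 mm².
Path length: 94200 mm³ / 0.1422 mm² → 662447.3 mm.
Time extruding = 662447.3 / 50.3 = 13169.9 s.
Number of layers: 84 / 0.18 → 467 (rounded up).
Layer-change overhead: 467 × 1.1 → 513.7 s.
Altogether 13169.9 + 513.7 = 13683.6 s, i.e. 3.80 hours.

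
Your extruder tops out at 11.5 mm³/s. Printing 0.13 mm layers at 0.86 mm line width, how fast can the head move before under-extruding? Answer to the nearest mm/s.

103 mm/s

Bead cross-section = 0.13 × 0.86 = 0.1118 mm².
v_max = Q/A = 11.5/0.1118 = 102.86 mm/s → 103 mm/s.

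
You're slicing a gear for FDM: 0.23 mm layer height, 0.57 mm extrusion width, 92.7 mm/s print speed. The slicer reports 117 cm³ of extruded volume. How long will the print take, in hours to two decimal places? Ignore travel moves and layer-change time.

2.67 hours

Extrusion cross-section = 0.23 × 0.57, so 0.1311 mm².
Total extruded path = 117000/0.1311 = 892448.5 mm.
Extrusion time = 892448.5 / 92.7, so 9627.3 s.
Converting: 9627.3 s = 2.67 hours.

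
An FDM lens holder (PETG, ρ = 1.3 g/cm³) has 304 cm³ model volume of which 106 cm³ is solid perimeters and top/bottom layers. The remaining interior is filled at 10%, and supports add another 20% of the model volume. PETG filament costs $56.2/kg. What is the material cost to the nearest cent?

Volume inside the shell = 304 − 106, so 198 cm³.
Infill volume: 0.10 × 198 → 19.8 cm³.
Support = 0.20 × 304 = 60.8 cm³.
Total printed volume = 106 + 19.8 + 60.8 = 186.6 cm³.
Mass = 186.6 × 1.3, so 242.58 g.
Cost = 242.58 g / 1000 × $56.2/kg = $13.63.

$13.63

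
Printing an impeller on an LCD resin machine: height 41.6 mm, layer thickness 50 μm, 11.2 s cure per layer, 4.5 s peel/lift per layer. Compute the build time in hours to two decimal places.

3.63 hours

Number of layers: 41.6 / 0.05 → 832 (rounded up).
Cycle time: 11.2 + 4.5 → 15.7 s.
Total = 832 × 15.7 = 13062.4 s = 3.63 hours.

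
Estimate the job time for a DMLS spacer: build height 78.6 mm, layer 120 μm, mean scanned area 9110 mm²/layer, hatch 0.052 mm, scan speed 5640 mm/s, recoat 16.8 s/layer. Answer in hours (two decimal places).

8.71 hours

Number of layers: 78.6 / 0.12 → 655 (rounded up).
Per-layer scan distance = 9110 / 0.052 = 175192.3 mm.
Per-layer scan time = 175192.3 / 5640, so 31.0625 s.
Layer cycle: 31.0625 + 16.8 → 47.8625 s.
Total: 655 × 47.8625 s = 31349.9375 s → 8.71 hours.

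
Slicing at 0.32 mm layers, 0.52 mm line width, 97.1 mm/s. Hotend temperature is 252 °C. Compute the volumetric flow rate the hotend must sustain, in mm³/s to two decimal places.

16.16

A: 0.32 × 0.52 → 0.1664 mm².
Q = v·A = 97.1 × 0.1664 = 16.16 mm³/s.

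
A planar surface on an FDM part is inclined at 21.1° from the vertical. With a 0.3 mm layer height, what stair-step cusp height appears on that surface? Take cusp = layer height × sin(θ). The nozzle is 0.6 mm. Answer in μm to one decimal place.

h_c = t·sin θ = 0.3 × 0.3600 = 0.108 mm (108.0 μm).

108.0 μm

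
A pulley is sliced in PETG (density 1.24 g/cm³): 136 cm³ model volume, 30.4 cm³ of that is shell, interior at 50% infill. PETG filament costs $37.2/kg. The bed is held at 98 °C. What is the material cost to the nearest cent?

Volume inside the shell: 136 − 30.4 → 105.6 cm³.
Infill volume = 0.50 × 105.6, so 52.8 cm³.
Total printed volume: 30.4 + 52.8 → 83.2 cm³.
Mass = 83.2 × 1.24, so 103.168 g.
At $37.2/kg: 103.168/1000 × 37.2 = $3.84.

$3.84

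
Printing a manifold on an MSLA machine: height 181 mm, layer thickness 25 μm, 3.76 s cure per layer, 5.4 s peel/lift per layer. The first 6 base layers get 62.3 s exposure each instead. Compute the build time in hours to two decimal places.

Layer count = ceil(181 / 0.025) = 7240.
Burn-in layers = 6 × (62.3 + 5.4) = 406.2 s.
Regular layers = 7234 × (3.76 + 5.4), so 66263.44 s.
Total = 406.2 + 66263.44 = 66669.64 s = 18.52 hours.

18.52 hours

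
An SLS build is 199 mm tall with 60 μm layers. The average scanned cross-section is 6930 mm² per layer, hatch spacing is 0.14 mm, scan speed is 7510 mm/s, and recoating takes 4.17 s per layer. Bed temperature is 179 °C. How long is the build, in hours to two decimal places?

9.92 hours

Number of layers: 199 / 0.06 → 3317 (rounded up).
Hatch length per layer = 6930 / 0.14, so 49500 mm.
Scan time per layer = 49500 / 7510 = 6.5912 s.
Per-layer time: 6.5912 + 4.17 → 10.7612 s.
Total: 3317 × 10.7612 s = 35694.9004 s → 9.92 hours.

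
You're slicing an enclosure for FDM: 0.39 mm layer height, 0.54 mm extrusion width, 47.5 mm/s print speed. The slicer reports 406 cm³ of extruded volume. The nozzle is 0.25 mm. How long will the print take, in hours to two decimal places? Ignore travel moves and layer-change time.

Extrusion cross-section = 0.39 × 0.54, so 0.2106 mm².
Toolpath length = 406 cm³ / 0.2106 mm² = 406000 / 0.2106 = 1927825.3 mm.
Print-move time = 1927825.3 / 47.5, so 40585.8 s.
Converting: 40585.8 s = 11.27 hours.

11.27 hours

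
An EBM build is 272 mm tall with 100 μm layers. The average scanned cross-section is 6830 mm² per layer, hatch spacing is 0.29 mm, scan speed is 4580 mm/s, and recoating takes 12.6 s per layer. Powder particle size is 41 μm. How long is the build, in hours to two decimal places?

Layers = ⌈272/0.1⌉ = 2720.
Per-layer scan distance = 6830 / 0.29 = 23551.7 mm.
Per-layer scan time: 23551.7 / 4580 → 5.1423 s.
Per-layer time = 5.1423 + 12.6, so 17.7423 s.
2720 layers × 17.7423 s/layer = 48259.056 s, i.e. 13.41 hours.

13.41 hours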